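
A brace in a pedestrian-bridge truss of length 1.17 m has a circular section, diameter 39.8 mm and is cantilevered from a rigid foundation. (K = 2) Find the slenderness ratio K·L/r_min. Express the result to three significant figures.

I = πd⁴/64 = π×39.8⁴/64 = 1.232×10^5 mm⁴
A = 1.244×10^3 mm²;  r_min = √(I/A) = √(1.232×10^5/1.244×10^3) = 9.950 mm
L_e = K·L = 2 × 1.17 m = 2.340 m = 2340.0 mm
λ = L_e / r_min = 2340.0 / 9.950 = 235

λ ≈ 235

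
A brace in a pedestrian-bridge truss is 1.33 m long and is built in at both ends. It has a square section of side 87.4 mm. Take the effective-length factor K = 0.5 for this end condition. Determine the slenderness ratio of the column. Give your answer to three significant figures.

For a square r = a/√12 = 87.4/√12 = 25.23 mm
L_e = K·L = 0.5 × 1.33 m = 0.6650 m = 665.00 mm
λ = L_e / r_min = 665.00 / 25.23 = 26.4

λ ≈ 26.4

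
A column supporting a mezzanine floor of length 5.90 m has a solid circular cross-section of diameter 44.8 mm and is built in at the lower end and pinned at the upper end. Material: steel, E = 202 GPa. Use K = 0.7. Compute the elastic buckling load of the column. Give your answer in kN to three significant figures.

P_cr ≈ 23.1 kN

I = πd⁴/64 = π×44.8⁴/64 = 1.977×10^5 mm⁴
I = 1.977×10^5 mm⁴ = 1.977×10^-7 m⁴
Effective length L_e = K·L = 0.7 × 5.90 = 4.130 m
P_cr = π²EI / L_e² = π² × 202×10⁹ × 1.977×10^-7 / 4.130² = 2.311×10^4 N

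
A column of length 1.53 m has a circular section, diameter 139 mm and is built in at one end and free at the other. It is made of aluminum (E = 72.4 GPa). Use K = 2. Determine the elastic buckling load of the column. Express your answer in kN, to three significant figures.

P_cr ≈ 1400 kN

I = πd⁴/64 = π×139⁴/64 = 1.832×10^7 mm⁴
I = 1.832×10^7 mm⁴ = 1.832×10^-5 m⁴
Effective length L_e = K·L = 2 × 1.53 = 3.060 m
P_cr = π²EI / L_e² = π² × 72.4×10⁹ × 1.832×10^-5 / 3.060² = 1.398×10^6 N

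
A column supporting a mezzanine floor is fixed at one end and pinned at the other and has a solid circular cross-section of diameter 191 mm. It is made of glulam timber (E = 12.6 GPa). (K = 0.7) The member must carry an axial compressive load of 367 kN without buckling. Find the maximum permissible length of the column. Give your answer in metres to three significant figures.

I = πd⁴/64 = π×191⁴/64 = 6.533×10^7 mm⁴
I = 6.533×10^-5 m⁴
At the buckling limit P_cr = P = 3.670×10^5 N
From P_cr = π²EI/(K·L)²:  L = (1/K)·√(π²EI/P_cr) = (1/0.7)·√(π²×1.26×10^10×6.533×10^-5/3.670×10^5)
L = 6.72 m

L_max ≈ 6.72 m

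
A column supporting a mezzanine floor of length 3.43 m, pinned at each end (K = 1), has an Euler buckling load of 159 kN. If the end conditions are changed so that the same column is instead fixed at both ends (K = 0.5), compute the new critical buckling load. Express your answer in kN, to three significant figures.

P_cr ∝ 1/K², so P_cr,new = P_cr,old × (K_old/K_new)² = 159 × (1/0.5)²
= 159 × 4.000 = 636 kN

P_cr ≈ 636 kN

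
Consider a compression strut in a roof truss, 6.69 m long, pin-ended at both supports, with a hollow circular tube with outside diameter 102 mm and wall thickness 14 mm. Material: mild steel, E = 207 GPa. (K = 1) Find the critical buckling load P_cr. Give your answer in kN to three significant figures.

Inner diameter d_i = 102 − 2×14 = 74.00 mm
I = π(d_o⁴ − d_i⁴)/64 = π(102⁴ − 74.00⁴)/64 = 3.841×10^6 mm⁴
I = 3.841×10^6 mm⁴ = 3.841×10^-6 m⁴
Effective length L_e = K·L = 1 × 6.69 = 6.690 m
P_cr = π²EI / L_e² = π² × 207×10⁹ × 3.841×10^-6 / 6.690² = 1.754×10^5 N

P_cr ≈ 175 kN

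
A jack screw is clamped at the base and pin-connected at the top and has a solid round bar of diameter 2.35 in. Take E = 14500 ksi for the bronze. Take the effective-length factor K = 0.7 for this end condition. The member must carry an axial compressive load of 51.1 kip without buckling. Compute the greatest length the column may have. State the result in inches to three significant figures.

I = πd⁴/64 = π×2.35⁴/64 = 1.497 in⁴
At the buckling limit P_cr = P = 5.110×10^4 lb
From P_cr = π²EI/(K·L)²:  L = (1/K)·√(π²EI/P_cr) = (1/0.7)·√(π²×1.45×10^7×1.497/5.110×10^4)
L = 92.5 in

L_max ≈ 92.5 in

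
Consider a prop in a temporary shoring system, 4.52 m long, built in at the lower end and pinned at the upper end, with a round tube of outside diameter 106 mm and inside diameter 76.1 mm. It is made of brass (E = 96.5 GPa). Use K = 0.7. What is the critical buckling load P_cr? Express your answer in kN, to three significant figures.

P_cr ≈ 433 kN

d_o = 106 mm, d_i = 76.1 mm
I = π(d_o⁴ − d_i⁴)/64 = π(106⁴ − 76.10⁴)/64 = 4.551×10^6 mm⁴
I = 4.551×10^6 mm⁴ = 4.551×10^-6 m⁴
Effective length L_e = K·L = 0.7 × 4.52 = 3.164 m
P_cr = π²EI / L_e² = π² × 96.5×10⁹ × 4.551×10^-6 / 3.164² = 4.330×10^5 N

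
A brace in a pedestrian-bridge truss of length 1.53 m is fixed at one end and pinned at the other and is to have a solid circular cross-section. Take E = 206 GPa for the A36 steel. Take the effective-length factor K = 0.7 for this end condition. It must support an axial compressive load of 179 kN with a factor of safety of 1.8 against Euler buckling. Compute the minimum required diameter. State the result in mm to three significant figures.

Required P_cr = n·P = 1.8 × 179 = 322.2 kN
L_e = K·L = 0.7 × 1.53 = 1.071 m
Required I = P_cr·L_e²/(π²E) = 3.222×10^5 × 1.071² / (π² × 2.06×10^11) = 1.818×10^-7 m⁴
I_req = 1.818×10^5 mm⁴
Solid circle: I = πd⁴/64  ⇒  d = (64I/π)^(1/4) = (64×1.818×10^5/π)^(1/4) = 43.9 mm

d ≈ 43.9 mm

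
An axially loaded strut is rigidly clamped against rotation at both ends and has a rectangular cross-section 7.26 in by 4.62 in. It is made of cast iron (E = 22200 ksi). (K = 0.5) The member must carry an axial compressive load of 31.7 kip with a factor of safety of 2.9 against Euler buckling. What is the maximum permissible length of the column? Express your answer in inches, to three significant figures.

L_max ≈ 754 in

Buckling occurs about the weak axis: I_min = h·b³/12 with b = 4.62 in (the shorter side).
I_min = 7.26×4.62³/12 = 59.66 in⁴
Required critical load P_cr = n·P = 2.9 × 31.7 = 91.93 kip = 9.193×10^4 lb
From P_cr = π²EI/(K·L)²:  L = (1/K)·√(π²EI/P_cr) = (1/0.5)·√(π²×2.22×10^7×59.66/9.193×10^4)
L = 754 in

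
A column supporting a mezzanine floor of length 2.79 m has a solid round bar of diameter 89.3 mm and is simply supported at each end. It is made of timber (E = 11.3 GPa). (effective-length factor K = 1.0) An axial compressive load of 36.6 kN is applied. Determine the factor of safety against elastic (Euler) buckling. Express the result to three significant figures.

I = πd⁴/64 = π×89.3⁴/64 = 3.122×10^6 mm⁴
I = 3.122×10^6 mm⁴ = 3.122×10^-6 m⁴
Effective length L_e = K·L = 1 × 2.79 = 2.790 m
P_cr = π²EI / L_e² = π² × 11.3×10⁹ × 3.122×10^-6 / 2.790² = 4.472×10^4 N
Factor of safety n = P_cr / P = 44.725 / 36.6 = 1.22

n ≈ 1.22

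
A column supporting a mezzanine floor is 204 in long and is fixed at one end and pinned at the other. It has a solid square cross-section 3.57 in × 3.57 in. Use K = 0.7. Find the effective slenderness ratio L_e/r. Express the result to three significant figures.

For a square r = a/√12 = 3.57/√12 = 1.031 in
L_e = K·L = 0.7 × 204 = 142.8 in
λ = L_e / r_min = 142.80 / 1.031 = 139

λ ≈ 139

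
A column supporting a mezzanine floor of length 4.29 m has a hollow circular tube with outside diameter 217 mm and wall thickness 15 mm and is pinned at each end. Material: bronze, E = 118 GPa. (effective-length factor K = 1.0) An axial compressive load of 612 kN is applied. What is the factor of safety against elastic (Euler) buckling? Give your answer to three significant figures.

Inner diameter d_i = 217 − 2×15 = 187.0 mm
I = π(d_o⁴ − d_i⁴)/64 = π(217⁴ − 187.0⁴)/64 = 4.882×10^7 mm⁴
I = 4.882×10^7 mm⁴ = 4.882×10^-5 m⁴
Effective length L_e = K·L = 1 × 4.29 = 4.290 m
P_cr = π²EI / L_e² = π² × 118×10⁹ × 4.882×10^-5 / 4.290² = 3.089×10^6 N
Factor of safety n = P_cr / P = 3089.3 / 612 = 5.05

n ≈ 5.05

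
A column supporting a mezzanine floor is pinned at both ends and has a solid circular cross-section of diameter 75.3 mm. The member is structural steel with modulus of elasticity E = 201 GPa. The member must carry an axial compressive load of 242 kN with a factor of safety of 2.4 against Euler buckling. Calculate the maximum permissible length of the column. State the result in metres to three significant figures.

I = πd⁴/64 = π×75.3⁴/64 = 1.578×10^6 mm⁴
I = 1.578×10^-6 m⁴
Required critical load P_cr = n·P = 2.4 × 242 = 580.8 kN = 5.808×10^5 N
From P_cr = π²EI/(K·L)²:  L = (1/K)·√(π²EI/P_cr) = (1/1)·√(π²×2.01×10^11×1.578×10^-6/5.808×10^5)
L = 2.32 m

L_max ≈ 2.32 m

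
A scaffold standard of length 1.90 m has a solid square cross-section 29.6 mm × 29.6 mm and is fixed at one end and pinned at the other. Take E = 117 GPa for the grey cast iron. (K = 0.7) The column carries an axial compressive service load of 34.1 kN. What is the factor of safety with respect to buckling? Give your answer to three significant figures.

I = a⁴/12 = 29.6⁴/12 = 6.397×10^4 mm⁴
I = 6.397×10^4 mm⁴ = 6.397×10^-8 m⁴
Effective length L_e = K·L = 0.7 × 1.90 = 1.330 m
P_cr = π²EI / L_e² = π² × 117×10⁹ × 6.397×10^-8 / 1.330² = 4.176×10^4 N
Factor of safety n = P_cr / P = 41.761 / 34.1 = 1.22

n ≈ 1.22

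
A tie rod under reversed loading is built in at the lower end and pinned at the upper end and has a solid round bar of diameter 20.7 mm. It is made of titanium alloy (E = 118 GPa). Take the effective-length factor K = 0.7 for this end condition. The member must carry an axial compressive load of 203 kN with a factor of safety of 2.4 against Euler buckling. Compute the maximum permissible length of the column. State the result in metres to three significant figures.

L_max ≈ 0.210 m

I = πd⁴/64 = π×20.7⁴/64 = 9.013×10^3 mm⁴
I = 9.013×10^-9 m⁴
Required critical load P_cr = n·P = 2.4 × 203 = 487.2 kN = 4.872×10^5 N
From P_cr = π²EI/(K·L)²:  L = (1/K)·√(π²EI/P_cr) = (1/0.7)·√(π²×1.18×10^11×9.013×10^-9/4.872×10^5)
L = 0.210 m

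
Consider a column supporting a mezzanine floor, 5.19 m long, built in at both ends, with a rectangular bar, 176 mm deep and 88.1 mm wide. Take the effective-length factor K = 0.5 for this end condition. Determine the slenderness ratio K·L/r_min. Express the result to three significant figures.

λ ≈ 102

For a rectangle r_min = b/√12 = 88.1/√12 = 25.43 mm
L_e = K·L = 0.5 × 5.19 m = 2.595 m = 2595.0 mm
λ = L_e / r_min = 2595.0 / 25.43 = 102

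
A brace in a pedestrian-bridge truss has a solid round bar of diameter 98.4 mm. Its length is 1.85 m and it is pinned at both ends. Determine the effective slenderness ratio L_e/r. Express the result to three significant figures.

I = πd⁴/64 = π×98.4⁴/64 = 4.602×10^6 mm⁴
A = 7.605×10^3 mm²;  r_min = √(I/A) = √(4.602×10^6/7.605×10^3) = 24.60 mm
L_e = K·L = 1 × 1.85 m = 1.850 m = 1850.0 mm
λ = L_e / r_min = 1850.0 / 24.60 = 75.2

λ ≈ 75.2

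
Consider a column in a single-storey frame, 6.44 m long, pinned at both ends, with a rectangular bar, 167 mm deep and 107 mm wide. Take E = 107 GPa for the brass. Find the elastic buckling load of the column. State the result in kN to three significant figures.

Buckling occurs about the weak axis: I_min = h·b³/12 with b = 107 mm (the shorter side).
I_min = 167×107³/12 = 1.705×10^7 mm⁴
I = 1.705×10^7 mm⁴ = 1.705×10^-5 m⁴
Effective length L_e = K·L = 1 × 6.44 = 6.440 m
P_cr = π²EI / L_e² = π² × 107×10⁹ × 1.705×10^-5 / 6.440² = 4.341×10^5 N

P_cr ≈ 434 kN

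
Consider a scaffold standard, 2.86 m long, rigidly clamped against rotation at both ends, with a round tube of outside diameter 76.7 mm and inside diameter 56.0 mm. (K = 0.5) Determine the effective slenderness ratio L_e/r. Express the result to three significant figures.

λ ≈ 60.2

d_o = 76.7 mm, d_i = 56.0 mm
I = π(d_o⁴ − d_i⁴)/64 = π(76.7⁴ − 56.00⁴)/64 = 1.216×10^6 mm⁴
A = 2.157×10^3 mm²;  r_min = √(I/A) = √(1.216×10^6/2.157×10^3) = 23.74 mm
L_e = K·L = 0.5 × 2.86 m = 1.430 m = 1430.0 mm
λ = L_e / r_min = 1430.0 / 23.74 = 60.2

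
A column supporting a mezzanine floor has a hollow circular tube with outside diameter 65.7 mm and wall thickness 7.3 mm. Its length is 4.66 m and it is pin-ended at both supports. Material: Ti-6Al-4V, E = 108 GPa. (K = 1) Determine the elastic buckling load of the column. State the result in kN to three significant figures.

Inner diameter d_i = 65.7 − 2×7.3 = 51.10 mm
I = π(d_o⁴ − d_i⁴)/64 = π(65.7⁴ − 51.10⁴)/64 = 5.799×10^5 mm⁴
I = 5.799×10^5 mm⁴ = 5.799×10^-7 m⁴
Effective length L_e = K·L = 1 × 4.66 = 4.660 m
P_cr = π²EI / L_e² = π² × 108×10⁹ × 5.799×10^-7 / 4.660² = 2.846×10^4 N

P_cr ≈ 28.5 kN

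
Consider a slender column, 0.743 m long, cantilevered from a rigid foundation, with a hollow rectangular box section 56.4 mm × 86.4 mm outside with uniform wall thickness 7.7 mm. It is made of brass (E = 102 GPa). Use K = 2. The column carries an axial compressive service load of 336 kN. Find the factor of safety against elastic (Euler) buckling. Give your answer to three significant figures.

Inner dimensions: h_i = 86.4 − 2×7.7 = 71.00 mm, b_i = 56.4 − 2×7.7 = 41.00 mm
Weak-axis I_min = (h_o·b_o³ − h_i·b_i³)/12 with b_o = 56.4, b_i = 41.00 mm (shorter outer/inner sides).
I_min = (86.4×56.4³ − 71.00×41.00³)/12 = 8.839×10^5 mm⁴
I = 8.839×10^5 mm⁴ = 8.839×10^-7 m⁴
Effective length L_e = K·L = 2 × 0.743 = 1.486 m
P_cr = π²EI / L_e² = π² × 102×10⁹ × 8.839×10^-7 / 1.486² = 4.030×10^5 N
Factor of safety n = P_cr / P = 402.98 / 336 = 1.20

n ≈ 1.20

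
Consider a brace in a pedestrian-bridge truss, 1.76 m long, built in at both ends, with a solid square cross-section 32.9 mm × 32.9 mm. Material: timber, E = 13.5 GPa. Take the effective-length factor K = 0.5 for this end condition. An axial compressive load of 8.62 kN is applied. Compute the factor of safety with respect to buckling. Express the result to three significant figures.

n ≈ 1.95

I = a⁴/12 = 32.9⁴/12 = 9.763×10^4 mm⁴
I = 9.763×10^4 mm⁴ = 9.763×10^-8 m⁴
Effective length L_e = K·L = 0.5 × 1.76 = 0.8800 m
P_cr = π²EI / L_e² = π² × 13.5×10⁹ × 9.763×10^-8 / 0.8800² = 1.680×10^4 N
Factor of safety n = P_cr / P = 16.799 / 8.62 = 1.95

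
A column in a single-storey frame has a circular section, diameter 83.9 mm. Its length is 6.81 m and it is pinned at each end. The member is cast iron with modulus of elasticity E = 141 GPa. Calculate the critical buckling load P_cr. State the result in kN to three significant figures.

I = πd⁴/64 = π×83.9⁴/64 = 2.432×10^6 mm⁴
I = 2.432×10^6 mm⁴ = 2.432×10^-6 m⁴
Effective length L_e = K·L = 1 × 6.81 = 6.810 m
P_cr = π²EI / L_e² = π² × 141×10⁹ × 2.432×10^-6 / 6.810² = 7.299×10^4 N

P_cr ≈ 73.0 kN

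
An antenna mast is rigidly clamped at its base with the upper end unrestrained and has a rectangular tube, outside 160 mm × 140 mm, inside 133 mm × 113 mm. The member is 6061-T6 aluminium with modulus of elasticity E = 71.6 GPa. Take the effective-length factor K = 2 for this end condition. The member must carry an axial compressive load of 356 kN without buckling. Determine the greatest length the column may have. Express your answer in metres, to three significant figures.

Weak-axis I_min = (h_o·b_o³ − h_i·b_i³)/12 with b_o = 140, b_i = 113.0 mm (shorter outer/inner sides).
I_min = (160×140³ − 133.0×113.0³)/12 = 2.059×10^7 mm⁴
I = 2.059×10^-5 m⁴
At the buckling limit P_cr = P = 3.560×10^5 N
From P_cr = π²EI/(K·L)²:  L = (1/K)·√(π²EI/P_cr) = (1/2)·√(π²×7.16×10^10×2.059×10^-5/3.560×10^5)
L = 3.20 m

L_max ≈ 3.20 m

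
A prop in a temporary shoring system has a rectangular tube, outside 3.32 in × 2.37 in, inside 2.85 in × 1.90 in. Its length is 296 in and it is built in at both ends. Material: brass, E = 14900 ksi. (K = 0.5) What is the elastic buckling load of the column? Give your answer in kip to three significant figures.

P_cr ≈ 13.8 kip

Weak-axis I_min = (h_o·b_o³ − h_i·b_i³)/12 with b_o = 2.37, b_i = 1.900 in (shorter outer/inner sides).
I_min = (3.32×2.37³ − 2.850×1.900³)/12 = 2.054 in⁴
Effective length L_e = K·L = 0.5 × 296 = 148.0 in
P_cr = π²EI / L_e² = π² × 14900×10³ × 2.054 / 148.0² = 1.379×10^4 lb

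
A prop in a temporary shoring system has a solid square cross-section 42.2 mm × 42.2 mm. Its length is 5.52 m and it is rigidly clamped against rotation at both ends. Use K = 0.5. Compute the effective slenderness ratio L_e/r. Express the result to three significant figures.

λ ≈ 227

For a square r = a/√12 = 42.2/√12 = 12.18 mm
L_e = K·L = 0.5 × 5.52 m = 2.760 m = 2760.0 mm
λ = L_e / r_min = 2760.0 / 12.18 = 227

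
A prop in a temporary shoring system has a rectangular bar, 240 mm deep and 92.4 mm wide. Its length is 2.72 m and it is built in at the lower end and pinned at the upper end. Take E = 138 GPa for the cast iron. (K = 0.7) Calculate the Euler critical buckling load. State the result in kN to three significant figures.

P_cr ≈ 5930 kN

Buckling occurs about the weak axis: I_min = h·b³/12 with b = 92.4 mm (the shorter side).
I_min = 240×92.4³/12 = 1.578×10^7 mm⁴
I = 1.578×10^7 mm⁴ = 1.578×10^-5 m⁴
Effective length L_e = K·L = 0.7 × 2.72 = 1.904 m
P_cr = π²EI / L_e² = π² × 138×10⁹ × 1.578×10^-5 / 1.904² = 5.928×10^6 N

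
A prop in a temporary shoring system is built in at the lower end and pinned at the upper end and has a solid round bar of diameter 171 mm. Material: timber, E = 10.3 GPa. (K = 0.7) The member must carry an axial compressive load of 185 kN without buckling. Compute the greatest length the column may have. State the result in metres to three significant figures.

I = πd⁴/64 = π×171⁴/64 = 4.197×10^7 mm⁴
I = 4.197×10^-5 m⁴
At the buckling limit P_cr = P = 1.850×10^5 N
From P_cr = π²EI/(K·L)²:  L = (1/K)·√(π²EI/P_cr) = (1/0.7)·√(π²×1.03×10^10×4.197×10^-5/1.850×10^5)
L = 6.86 m

L_max ≈ 6.86 m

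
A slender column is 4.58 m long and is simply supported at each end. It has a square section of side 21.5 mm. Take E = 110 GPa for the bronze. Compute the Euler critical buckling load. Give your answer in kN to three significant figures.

I = a⁴/12 = 21.5⁴/12 = 1.781×10^4 mm⁴
I = 1.781×10^4 mm⁴ = 1.781×10^-8 m⁴
Effective length L_e = K·L = 1 × 4.58 = 4.580 m
P_cr = π²EI / L_e² = π² × 110×10⁹ × 1.781×10^-8 / 4.580² = 921.6 N

P_cr ≈ 0.922 kN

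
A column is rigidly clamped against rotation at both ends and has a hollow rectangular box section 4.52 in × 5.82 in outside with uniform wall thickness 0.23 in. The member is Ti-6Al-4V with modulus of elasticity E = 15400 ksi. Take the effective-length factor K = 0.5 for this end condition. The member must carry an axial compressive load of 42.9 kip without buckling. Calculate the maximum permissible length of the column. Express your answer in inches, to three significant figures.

L_max ≈ 459 in

Inner dimensions: h_i = 5.82 − 2×0.23 = 5.360 in, b_i = 4.52 − 2×0.23 = 4.060 in
Weak-axis I_min = (h_o·b_o³ − h_i·b_i³)/12 with b_o = 4.52, b_i = 4.060 in (shorter outer/inner sides).
I_min = (5.82×4.52³ − 5.360×4.060³)/12 = 14.90 in⁴
At the buckling limit P_cr = P = 4.290×10^4 lb
From P_cr = π²EI/(K·L)²:  L = (1/K)·√(π²EI/P_cr) = (1/0.5)·√(π²×1.54×10^7×14.90/4.290×10^4)
L = 459 in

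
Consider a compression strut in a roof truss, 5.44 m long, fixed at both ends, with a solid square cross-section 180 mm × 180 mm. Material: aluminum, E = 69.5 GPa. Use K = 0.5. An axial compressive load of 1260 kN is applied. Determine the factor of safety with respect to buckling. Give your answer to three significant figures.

I = a⁴/12 = 180⁴/12 = 8.748×10^7 mm⁴
I = 8.748×10^7 mm⁴ = 8.748×10^-5 m⁴
Effective length L_e = K·L = 0.5 × 5.44 = 2.720 m
P_cr = π²EI / L_e² = π² × 69.5×10⁹ × 8.748×10^-5 / 2.720² = 8.111×10^6 N
Factor of safety n = P_cr / P = 8110.6 / 1260 = 6.44

n ≈ 6.44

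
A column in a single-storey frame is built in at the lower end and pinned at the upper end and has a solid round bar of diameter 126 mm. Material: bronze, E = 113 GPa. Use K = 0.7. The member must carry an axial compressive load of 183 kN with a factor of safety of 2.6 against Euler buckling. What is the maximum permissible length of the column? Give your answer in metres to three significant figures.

I = πd⁴/64 = π×126⁴/64 = 1.237×10^7 mm⁴
I = 1.237×10^-5 m⁴
Required critical load P_cr = n·P = 2.6 × 183 = 475.8 kN = 4.758×10^5 N
From P_cr = π²EI/(K·L)²:  L = (1/K)·√(π²EI/P_cr) = (1/0.7)·√(π²×1.13×10^11×1.237×10^-5/4.758×10^5)
L = 7.69 m

L_max ≈ 7.69 m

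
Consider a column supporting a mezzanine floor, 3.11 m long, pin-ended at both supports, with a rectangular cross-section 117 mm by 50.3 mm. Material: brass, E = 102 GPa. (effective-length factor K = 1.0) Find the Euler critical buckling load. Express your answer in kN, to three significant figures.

P_cr ≈ 129 kN

Buckling occurs about the weak axis: I_min = h·b³/12 with b = 50.3 mm (the shorter side).
I_min = 117×50.3³/12 = 1.241×10^6 mm⁴
I = 1.241×10^6 mm⁴ = 1.241×10^-6 m⁴
Effective length L_e = K·L = 1 × 3.11 = 3.110 m
P_cr = π²EI / L_e² = π² × 102×10⁹ × 1.241×10^-6 / 3.110² = 1.291×10^5 N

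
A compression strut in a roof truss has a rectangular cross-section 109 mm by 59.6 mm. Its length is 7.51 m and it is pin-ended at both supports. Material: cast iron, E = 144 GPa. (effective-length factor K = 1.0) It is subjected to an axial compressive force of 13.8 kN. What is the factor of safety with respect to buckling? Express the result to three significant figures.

n ≈ 3.51

Buckling occurs about the weak axis: I_min = h·b³/12 with b = 59.6 mm (the shorter side).
I_min = 109×59.6³/12 = 1.923×10^6 mm⁴
I = 1.923×10^6 mm⁴ = 1.923×10^-6 m⁴
Effective length L_e = K·L = 1 × 7.51 = 7.510 m
P_cr = π²EI / L_e² = π² × 144×10⁹ × 1.923×10^-6 / 7.510² = 4.846×10^4 N
Factor of safety n = P_cr / P = 48.458 / 13.8 = 3.51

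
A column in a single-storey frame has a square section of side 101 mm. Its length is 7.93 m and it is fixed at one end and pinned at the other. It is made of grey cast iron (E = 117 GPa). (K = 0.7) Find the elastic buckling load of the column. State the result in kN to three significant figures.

P_cr ≈ 325 kN

I = a⁴/12 = 101⁴/12 = 8.672×10^6 mm⁴
I = 8.672×10^6 mm⁴ = 8.672×10^-6 m⁴
Effective length L_e = K·L = 0.7 × 7.93 = 5.551 m
P_cr = π²EI / L_e² = π² × 117×10⁹ × 8.672×10^-6 / 5.551² = 3.250×10^5 N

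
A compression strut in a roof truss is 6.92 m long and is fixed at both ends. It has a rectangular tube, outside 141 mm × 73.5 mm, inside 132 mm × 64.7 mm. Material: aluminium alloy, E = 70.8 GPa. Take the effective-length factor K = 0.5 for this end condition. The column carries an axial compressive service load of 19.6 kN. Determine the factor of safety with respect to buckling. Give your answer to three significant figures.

n ≈ 5.02

Weak-axis I_min = (h_o·b_o³ − h_i·b_i³)/12 with b_o = 73.5, b_i = 64.70 mm (shorter outer/inner sides).
I_min = (141×73.5³ − 132.0×64.70³)/12 = 1.686×10^6 mm⁴
I = 1.686×10^6 mm⁴ = 1.686×10^-6 m⁴
Effective length L_e = K·L = 0.5 × 6.92 = 3.460 m
P_cr = π²EI / L_e² = π² × 70.8×10⁹ × 1.686×10^-6 / 3.460² = 9.843×10^4 N
Factor of safety n = P_cr / P = 98.426 / 19.6 = 5.02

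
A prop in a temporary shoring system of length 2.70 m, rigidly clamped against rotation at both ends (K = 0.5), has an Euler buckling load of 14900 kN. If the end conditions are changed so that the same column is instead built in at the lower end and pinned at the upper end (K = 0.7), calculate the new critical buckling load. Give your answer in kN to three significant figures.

P_cr ∝ 1/K², so P_cr,new = P_cr,old × (K_old/K_new)² = 14900 × (0.5/0.7)²
= 14900 × 0.5102 = 7600 kN

P_cr ≈ 7600 kN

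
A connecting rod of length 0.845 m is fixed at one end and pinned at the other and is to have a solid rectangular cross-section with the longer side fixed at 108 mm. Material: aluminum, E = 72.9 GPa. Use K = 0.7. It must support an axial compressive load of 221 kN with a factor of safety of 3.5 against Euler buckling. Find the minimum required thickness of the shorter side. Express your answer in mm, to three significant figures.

b ≈ 34.7 mm

Required P_cr = n·P = 3.5 × 221 = 773.5 kN
L_e = K·L = 0.7 × 0.845 = 0.5915 m
Required I = P_cr·L_e²/(π²E) = 7.735×10^5 × 0.5915² / (π² × 7.29×10^10) = 3.761×10^-7 m⁴
I_req = 3.761×10^5 mm⁴
Rectangle, weak axis: I_min = h·b³/12 with h = 108 mm fixed  ⇒  b = (12I/h)^(1/3) = 34.7 mm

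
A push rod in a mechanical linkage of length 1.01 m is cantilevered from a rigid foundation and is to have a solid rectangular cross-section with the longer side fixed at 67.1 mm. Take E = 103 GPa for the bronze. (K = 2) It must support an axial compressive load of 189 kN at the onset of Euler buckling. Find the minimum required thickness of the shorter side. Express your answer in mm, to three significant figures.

L_e = K·L = 2 × 1.01 = 2.020 m
Required I = P_cr·L_e²/(π²E) = 1.890×10^5 × 2.020² / (π² × 1.03×10^11) = 7.586×10^-7 m⁴
I_req = 7.586×10^5 mm⁴
Rectangle, weak axis: I_min = h·b³/12 with h = 67.1 mm fixed  ⇒  b = (12I/h)^(1/3) = 51.4 mm

b ≈ 51.4 mm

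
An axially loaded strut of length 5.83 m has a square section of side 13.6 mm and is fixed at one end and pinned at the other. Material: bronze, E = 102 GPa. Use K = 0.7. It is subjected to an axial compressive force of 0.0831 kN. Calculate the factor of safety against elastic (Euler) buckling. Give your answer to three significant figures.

I = a⁴/12 = 13.6⁴/12 = 2.851×10^3 mm⁴
I = 2.851×10^3 mm⁴ = 2.851×10^-9 m⁴
Effective length L_e = K·L = 0.7 × 5.83 = 4.081 m
P_cr = π²EI / L_e² = π² × 102×10⁹ × 2.851×10^-9 / 4.081² = 172.3 N
Factor of safety n = P_cr / P = 0.17232 / 0.0831 = 2.07

n ≈ 2.07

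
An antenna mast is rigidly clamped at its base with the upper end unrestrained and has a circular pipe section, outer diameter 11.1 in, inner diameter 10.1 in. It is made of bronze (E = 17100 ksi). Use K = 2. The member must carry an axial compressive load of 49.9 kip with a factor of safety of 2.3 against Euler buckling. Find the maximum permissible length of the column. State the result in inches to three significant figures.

d_o = 11.1 in, d_i = 10.1 in
I = π(d_o⁴ − d_i⁴)/64 = π(11.1⁴ − 10.10⁴)/64 = 234.4 in⁴
Required critical load P_cr = n·P = 2.3 × 49.9 = 114.8 kip = 1.148×10^5 lb
From P_cr = π²EI/(K·L)²:  L = (1/K)·√(π²EI/P_cr) = (1/2)·√(π²×1.71×10^7×234.4/1.148×10^5)
L = 294 in

L_max ≈ 294 in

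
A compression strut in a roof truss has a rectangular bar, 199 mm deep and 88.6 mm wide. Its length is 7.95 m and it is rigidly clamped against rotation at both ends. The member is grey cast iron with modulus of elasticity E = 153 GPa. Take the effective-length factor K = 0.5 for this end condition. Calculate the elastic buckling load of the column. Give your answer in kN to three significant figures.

P_cr ≈ 1100 kN

Buckling occurs about the weak axis: I_min = h·b³/12 with b = 88.6 mm (the shorter side).
I_min = 199×88.6³/12 = 1.153×10^7 mm⁴
I = 1.153×10^7 mm⁴ = 1.153×10^-5 m⁴
Effective length L_e = K·L = 0.5 × 7.95 = 3.975 m
P_cr = π²EI / L_e² = π² × 153×10⁹ × 1.153×10^-5 / 3.975² = 1.102×10^6 N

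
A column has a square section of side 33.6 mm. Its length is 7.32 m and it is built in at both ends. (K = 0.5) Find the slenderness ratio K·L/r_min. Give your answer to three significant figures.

For a square r = a/√12 = 33.6/√12 = 9.699 mm
L_e = K·L = 0.5 × 7.32 m = 3.660 m = 3660.0 mm
λ = L_e / r_min = 3660.0 / 9.699 = 377

λ ≈ 377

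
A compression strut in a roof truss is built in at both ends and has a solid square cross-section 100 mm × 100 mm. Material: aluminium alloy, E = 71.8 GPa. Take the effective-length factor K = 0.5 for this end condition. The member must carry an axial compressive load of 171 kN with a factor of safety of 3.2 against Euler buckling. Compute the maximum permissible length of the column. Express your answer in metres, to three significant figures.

L_max ≈ 6.57 m

I = a⁴/12 = 100⁴/12 = 8.333×10^6 mm⁴
I = 8.333×10^-6 m⁴
Required critical load P_cr = n·P = 3.2 × 171 = 547.2 kN = 5.472×10^5 N
From P_cr = π²EI/(K·L)²:  L = (1/K)·√(π²EI/P_cr) = (1/0.5)·√(π²×7.18×10^10×8.333×10^-6/5.472×10^5)
L = 6.57 m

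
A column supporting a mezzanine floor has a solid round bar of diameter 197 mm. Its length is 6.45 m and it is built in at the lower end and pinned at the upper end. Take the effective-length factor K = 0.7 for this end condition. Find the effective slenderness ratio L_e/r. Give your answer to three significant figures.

For a solid circle r = d/4 = 197/4 = 49.25 mm
L_e = K·L = 0.7 × 6.45 m = 4.515 m = 4515.0 mm
λ = L_e / r_min = 4515.0 / 49.25 = 91.7

λ ≈ 91.7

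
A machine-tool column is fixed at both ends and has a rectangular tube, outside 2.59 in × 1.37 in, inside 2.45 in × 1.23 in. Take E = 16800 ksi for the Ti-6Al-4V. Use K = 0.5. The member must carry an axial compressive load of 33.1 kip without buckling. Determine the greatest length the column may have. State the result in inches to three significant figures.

L_max ≈ 59.2 in

Weak-axis I_min = (h_o·b_o³ − h_i·b_i³)/12 with b_o = 1.37, b_i = 1.230 in (shorter outer/inner sides).
I_min = (2.59×1.37³ − 2.450×1.230³)/12 = 0.1751 in⁴
At the buckling limit P_cr = P = 3.310×10^4 lb
From P_cr = π²EI/(K·L)²:  L = (1/K)·√(π²EI/P_cr) = (1/0.5)·√(π²×1.68×10^7×0.1751/3.310×10^4)
L = 59.2 in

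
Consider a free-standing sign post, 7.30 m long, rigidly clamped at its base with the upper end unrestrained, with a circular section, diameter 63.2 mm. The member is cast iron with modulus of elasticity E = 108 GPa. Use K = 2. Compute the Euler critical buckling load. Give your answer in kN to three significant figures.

P_cr ≈ 3.92 kN

I = πd⁴/64 = π×63.2⁴/64 = 7.831×10^5 mm⁴
I = 7.831×10^5 mm⁴ = 7.831×10^-7 m⁴
Effective length L_e = K·L = 2 × 7.30 = 14.60 m
P_cr = π²EI / L_e² = π² × 108×10⁹ × 7.831×10^-7 / 14.60² = 3.916×10^3 N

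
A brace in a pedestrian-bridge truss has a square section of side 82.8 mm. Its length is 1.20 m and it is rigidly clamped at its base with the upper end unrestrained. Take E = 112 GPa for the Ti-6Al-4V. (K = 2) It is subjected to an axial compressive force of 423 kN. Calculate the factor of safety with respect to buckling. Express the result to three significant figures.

n ≈ 1.78

I = a⁴/12 = 82.8⁴/12 = 3.917×10^6 mm⁴
I = 3.917×10^6 mm⁴ = 3.917×10^-6 m⁴
Effective length L_e = K·L = 2 × 1.20 = 2.400 m
P_cr = π²EI / L_e² = π² × 112×10⁹ × 3.917×10^-6 / 2.400² = 7.517×10^5 N
Factor of safety n = P_cr / P = 751.68 / 423 = 1.78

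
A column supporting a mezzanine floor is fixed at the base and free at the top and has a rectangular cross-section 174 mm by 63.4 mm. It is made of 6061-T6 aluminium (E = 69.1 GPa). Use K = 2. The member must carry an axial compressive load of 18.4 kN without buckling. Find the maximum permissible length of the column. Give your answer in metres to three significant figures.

Buckling occurs about the weak axis: I_min = h·b³/12 with b = 63.4 mm (the shorter side).
I_min = 174×63.4³/12 = 3.695×10^6 mm⁴
I = 3.695×10^-6 m⁴
At the buckling limit P_cr = P = 1.840×10^4 N
From P_cr = π²EI/(K·L)²:  L = (1/K)·√(π²EI/P_cr) = (1/2)·√(π²×6.91×10^10×3.695×10^-6/1.840×10^4)
L = 5.85 m

L_max ≈ 5.85 m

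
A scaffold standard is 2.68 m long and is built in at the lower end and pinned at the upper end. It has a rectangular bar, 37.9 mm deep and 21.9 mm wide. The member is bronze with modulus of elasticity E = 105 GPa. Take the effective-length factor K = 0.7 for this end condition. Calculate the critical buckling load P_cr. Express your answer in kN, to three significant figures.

Buckling occurs about the weak axis: I_min = h·b³/12 with b = 21.9 mm (the shorter side).
I_min = 37.9×21.9³/12 = 3.317×10^4 mm⁴
I = 3.317×10^4 mm⁴ = 3.317×10^-8 m⁴
Effective length L_e = K·L = 0.7 × 2.68 = 1.876 m
P_cr = π²EI / L_e² = π² × 105×10⁹ × 3.317×10^-8 / 1.876² = 9.768×10^3 N

P_cr ≈ 9.77 kN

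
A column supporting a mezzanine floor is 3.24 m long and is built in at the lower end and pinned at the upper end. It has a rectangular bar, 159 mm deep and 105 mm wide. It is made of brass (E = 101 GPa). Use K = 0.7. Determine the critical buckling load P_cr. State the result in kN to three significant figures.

P_cr ≈ 2970 kN

Buckling occurs about the weak axis: I_min = h·b³/12 with b = 105 mm (the shorter side).
I_min = 159×105³/12 = 1.534×10^7 mm⁴
I = 1.534×10^7 mm⁴ = 1.534×10^-5 m⁴
Effective length L_e = K·L = 0.7 × 3.24 = 2.268 m
P_cr = π²EI / L_e² = π² × 101×10⁹ × 1.534×10^-5 / 2.268² = 2.972×10^6 N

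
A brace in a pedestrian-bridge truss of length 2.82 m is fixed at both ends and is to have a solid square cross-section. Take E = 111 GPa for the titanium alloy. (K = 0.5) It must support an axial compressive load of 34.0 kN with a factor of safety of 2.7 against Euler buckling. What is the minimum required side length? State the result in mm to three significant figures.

Required P_cr = n·P = 2.7 × 34.0 = 91.80 kN
L_e = K·L = 0.5 × 2.82 = 1.410 m
Required I = P_cr·L_e²/(π²E) = 9.180×10^4 × 1.410² / (π² × 1.11×10^11) = 1.666×10^-7 m⁴
I_req = 1.666×10^5 mm⁴
Solid square: I = a⁴/12  ⇒  a = (12I)^(1/4) = (12×1.666×10^5)^(1/4) = 37.6 mm

a ≈ 37.6 mm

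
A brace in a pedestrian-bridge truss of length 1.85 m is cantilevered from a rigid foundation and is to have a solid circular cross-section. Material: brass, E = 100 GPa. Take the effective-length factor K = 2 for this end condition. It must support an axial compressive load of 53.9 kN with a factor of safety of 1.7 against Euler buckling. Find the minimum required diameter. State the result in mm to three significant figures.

Required P_cr = n·P = 1.7 × 53.9 = 91.63 kN
L_e = K·L = 2 × 1.85 = 3.700 m
Required I = P_cr·L_e²/(π²E) = 9.163×10^4 × 3.700² / (π² × 1.00×10^11) = 1.271×10^-6 m⁴
I_req = 1.271×10^6 mm⁴
Solid circle: I = πd⁴/64  ⇒  d = (64I/π)^(1/4) = (64×1.271×10^6/π)^(1/4) = 71.3 mm

d ≈ 71.3 mm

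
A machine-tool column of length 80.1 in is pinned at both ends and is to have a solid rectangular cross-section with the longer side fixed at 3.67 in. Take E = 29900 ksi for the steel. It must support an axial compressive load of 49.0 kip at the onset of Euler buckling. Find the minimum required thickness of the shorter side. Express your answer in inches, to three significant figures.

b ≈ 1.52 in

L_e = K·L = 1 × 80.1 = 80.10 in
Required I = P_cr·L_e²/(π²E) = 4.900×10^4 × 80.10² / (π² × 2.99×10^7) = 1.065 in⁴
Rectangle, weak axis: I_min = h·b³/12 with h = 3.67 in fixed  ⇒  b = (12I/h)^(1/3) = 1.52 in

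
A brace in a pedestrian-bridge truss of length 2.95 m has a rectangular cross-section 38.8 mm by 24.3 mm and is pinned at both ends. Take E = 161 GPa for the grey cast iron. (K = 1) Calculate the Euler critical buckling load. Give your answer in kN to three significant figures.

P_cr ≈ 8.47 kN

Buckling occurs about the weak axis: I_min = h·b³/12 with b = 24.3 mm (the shorter side).
I_min = 38.8×24.3³/12 = 4.639×10^4 mm⁴
I = 4.639×10^4 mm⁴ = 4.639×10^-8 m⁴
Effective length L_e = K·L = 1 × 2.95 = 2.950 m
P_cr = π²EI / L_e² = π² × 161×10⁹ × 4.639×10^-8 / 2.950² = 8.471×10^3 N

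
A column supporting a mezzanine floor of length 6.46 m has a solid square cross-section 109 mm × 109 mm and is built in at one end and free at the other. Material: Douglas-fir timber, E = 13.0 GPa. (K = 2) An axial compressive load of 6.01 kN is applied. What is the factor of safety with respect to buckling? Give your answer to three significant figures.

n ≈ 1.50

I = a⁴/12 = 109⁴/12 = 1.176×10^7 mm⁴
I = 1.176×10^7 mm⁴ = 1.176×10^-5 m⁴
Effective length L_e = K·L = 2 × 6.46 = 12.92 m
P_cr = π²EI / L_e² = π² × 13.0×10⁹ × 1.176×10^-5 / 12.92² = 9.042×10^3 N
Factor of safety n = P_cr / P = 9.0415 / 6.01 = 1.50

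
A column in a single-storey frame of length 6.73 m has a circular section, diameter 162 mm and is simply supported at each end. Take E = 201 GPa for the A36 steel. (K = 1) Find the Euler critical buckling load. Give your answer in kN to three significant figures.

I = πd⁴/64 = π×162⁴/64 = 3.381×10^7 mm⁴
I = 3.381×10^7 mm⁴ = 3.381×10^-5 m⁴
Effective length L_e = K·L = 1 × 6.73 = 6.730 m
P_cr = π²EI / L_e² = π² × 201×10⁹ × 3.381×10^-5 / 6.730² = 1.481×10^6 N

P_cr ≈ 1480 kN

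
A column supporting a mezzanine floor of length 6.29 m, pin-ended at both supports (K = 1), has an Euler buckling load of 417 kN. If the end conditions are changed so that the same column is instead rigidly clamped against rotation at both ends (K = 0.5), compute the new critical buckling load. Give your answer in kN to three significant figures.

P_cr ∝ 1/K², so P_cr,new = P_cr,old × (K_old/K_new)² = 417 × (1/0.5)²
= 417 × 4.000 = 1670 kN

P_cr ≈ 1670 kN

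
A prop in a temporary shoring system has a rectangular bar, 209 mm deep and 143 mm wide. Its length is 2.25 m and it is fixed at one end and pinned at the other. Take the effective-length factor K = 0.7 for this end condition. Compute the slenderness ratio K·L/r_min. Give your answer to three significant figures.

λ ≈ 38.2

For a rectangle r_min = b/√12 = 143/√12 = 41.28 mm
L_e = K·L = 0.7 × 2.25 m = 1.575 m = 1575.0 mm
λ = L_e / r_min = 1575.0 / 41.28 = 38.2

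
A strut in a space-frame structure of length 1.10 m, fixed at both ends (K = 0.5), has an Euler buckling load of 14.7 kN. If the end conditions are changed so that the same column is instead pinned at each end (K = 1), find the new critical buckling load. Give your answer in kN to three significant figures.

P_cr ∝ 1/K², so P_cr,new = P_cr,old × (K_old/K_new)² = 14.7 × (0.5/1)²
= 14.7 × 0.2500 = 3.68 kN

P_cr ≈ 3.68 kN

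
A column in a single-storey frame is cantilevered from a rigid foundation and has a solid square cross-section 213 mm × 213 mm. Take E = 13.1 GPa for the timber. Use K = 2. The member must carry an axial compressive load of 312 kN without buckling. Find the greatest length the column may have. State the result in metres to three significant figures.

I = a⁴/12 = 213⁴/12 = 1.715×10^8 mm⁴
I = 1.715×10^-4 m⁴
At the buckling limit P_cr = P = 3.120×10^5 N
From P_cr = π²EI/(K·L)²:  L = (1/K)·√(π²EI/P_cr) = (1/2)·√(π²×1.31×10^10×1.715×10^-4/3.120×10^5)
L = 4.22 m

L_max ≈ 4.22 m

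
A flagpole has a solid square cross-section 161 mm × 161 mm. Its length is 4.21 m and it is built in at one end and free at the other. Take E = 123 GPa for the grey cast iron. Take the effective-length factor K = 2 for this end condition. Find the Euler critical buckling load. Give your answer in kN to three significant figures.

I = a⁴/12 = 161⁴/12 = 5.599×10^7 mm⁴
I = 5.599×10^7 mm⁴ = 5.599×10^-5 m⁴
Effective length L_e = K·L = 2 × 4.21 = 8.420 m
P_cr = π²EI / L_e² = π² × 123×10⁹ × 5.599×10^-5 / 8.420² = 9.587×10^5 N

P_cr ≈ 959 kN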